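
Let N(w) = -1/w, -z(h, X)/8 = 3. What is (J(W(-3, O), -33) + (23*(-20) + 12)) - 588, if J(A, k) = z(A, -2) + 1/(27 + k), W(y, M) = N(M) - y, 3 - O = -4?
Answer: -6361/6 ≈ -1060.2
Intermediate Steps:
z(h, X) = -24 (z(h, X) = -8*3 = -24)
O = 7 (O = 3 - 1*(-4) = 3 + 4 = 7)
W(y, M) = -y - 1/M (W(y, M) = -1/M - y = -y - 1/M)
J(A, k) = -24 + 1/(27 + k)
(J(W(-3, O), -33) + (23*(-20) + 12)) - 588 = ((-647 - 24*(-33))/(27 - 33) + (23*(-20) + 12)) - 588 = ((-647 + 792)/(-6) + (-460 + 12)) - 588 = (-⅙*145 - 448) - 588 = (-145/6 - 448) - 588 = -2833/6 - 588 = -6361/6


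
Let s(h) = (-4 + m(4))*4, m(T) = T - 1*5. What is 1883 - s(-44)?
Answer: 1903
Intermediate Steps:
m(T) = -5 + T (m(T) = T - 5 = -5 + T)
s(h) = -20 (s(h) = (-4 + (-5 + 4))*4 = (-4 - 1)*4 = -5*4 = -20)
1883 - s(-44) = 1883 - 1*(-20) = 1883 + 20 = 1903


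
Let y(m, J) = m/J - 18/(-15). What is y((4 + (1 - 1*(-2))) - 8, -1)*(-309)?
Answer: -3399/5 ≈ -679.80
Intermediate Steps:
y(m, J) = 6/5 + m/J (y(m, J) = m/J - 18*(-1/15) = m/J + 6/5 = 6/5 + m/J)
y((4 + (1 - 1*(-2))) - 8, -1)*(-309) = (6/5 + ((4 + (1 - 1*(-2))) - 8)/(-1))*(-309) = (6/5 + ((4 + (1 + 2)) - 8)*(-1))*(-309) = (6/5 + ((4 + 3) - 8)*(-1))*(-309) = (6/5 + (7 - 8)*(-1))*(-309) = (6/5 - 1*(-1))*(-309) = (6/5 + 1)*(-309) = (11/5)*(-309) = -3399/5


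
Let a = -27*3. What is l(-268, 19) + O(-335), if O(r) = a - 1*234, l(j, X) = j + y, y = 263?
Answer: -320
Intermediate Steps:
l(j, X) = 263 + j (l(j, X) = j + 263 = 263 + j)
a = -81
O(r) = -315 (O(r) = -81 - 1*234 = -81 - 234 = -315)
l(-268, 19) + O(-335) = (263 - 268) - 315 = -5 - 315 = -320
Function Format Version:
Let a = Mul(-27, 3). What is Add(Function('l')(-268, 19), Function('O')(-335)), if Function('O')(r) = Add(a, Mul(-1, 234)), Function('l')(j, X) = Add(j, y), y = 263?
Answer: -320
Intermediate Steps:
Function('l')(j, X) = Add(263, j) (Function('l')(j, X) = Add(j, 263) = Add(263, j))
a = -81
Function('O')(r) = -315 (Function('O')(r) = Add(-81, Mul(-1, 234)) = Add(-81, -234) = -315)
Add(Function('l')(-268, 19), Function('O')(-335)) = Add(Add(263, -268), -315) = Add(-5, -315) = -320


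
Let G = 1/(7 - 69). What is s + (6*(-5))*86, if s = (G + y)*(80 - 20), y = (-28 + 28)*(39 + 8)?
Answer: -80010/31 ≈ -2581.0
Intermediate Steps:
y = 0 (y = 0*47 = 0)
G = -1/62 (G = 1/(-62) = -1/62 ≈ -0.016129)
s = -30/31 (s = (-1/62 + 0)*(80 - 20) = -1/62*60 = -30/31 ≈ -0.96774)
s + (6*(-5))*86 = -30/31 + (6*(-5))*86 = -30/31 - 30*86 = -30/31 - 2580 = -80010/31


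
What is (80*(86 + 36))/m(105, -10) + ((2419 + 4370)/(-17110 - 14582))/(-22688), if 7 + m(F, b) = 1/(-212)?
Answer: -99183693594257/71183781504 ≈ -1393.3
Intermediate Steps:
m(F, b) = -1485/212 (m(F, b) = -7 + 1/(-212) = -7 - 1/212 = -1485/212)
(80*(86 + 36))/m(105, -10) + ((2419 + 4370)/(-17110 - 14582))/(-22688) = (80*(86 + 36))/(-1485/212) + ((2419 + 4370)/(-17110 - 14582))/(-22688) = (80*122)*(-212/1485) + (6789/(-31692))*(-1/22688) = 9760*(-212/1485) + (6789*(-1/31692))*(-1/22688) = -413824/297 - 2263/10564*(-1/22688) = -413824/297 + 2263/239676032 = -99183693594257/71183781504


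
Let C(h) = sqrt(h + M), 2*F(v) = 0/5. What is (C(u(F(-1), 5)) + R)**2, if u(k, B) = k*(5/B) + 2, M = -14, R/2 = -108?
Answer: 46644 - 864*I*sqrt(3) ≈ 46644.0 - 1496.5*I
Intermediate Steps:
R = -216 (R = 2*(-108) = -216)
F(v) = 0 (F(v) = (0/5)/2 = (0*(1/5))/2 = (1/2)*0 = 0)
u(k, B) = 2 + 5*k/B (u(k, B) = 5*k/B + 2 = 2 + 5*k/B)
C(h) = sqrt(-14 + h) (C(h) = sqrt(h - 14) = sqrt(-14 + h))
(C(u(F(-1), 5)) + R)**2 = (sqrt(-14 + (2 + 5*0/5)) - 216)**2 = (sqrt(-14 + (2 + 5*0*(1/5))) - 216)**2 = (sqrt(-14 + (2 + 0)) - 216)**2 = (sqrt(-14 + 2) - 216)**2 = (sqrt(-12) - 216)**2 = (2*I*sqrt(3) - 216)**2 = (-216 + 2*I*sqrt(3))**2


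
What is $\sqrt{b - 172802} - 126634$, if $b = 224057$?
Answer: $-126634 + 3 \sqrt{5695} \approx -1.2641 \cdot 10^{5}$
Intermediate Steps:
$\sqrt{b - 172802} - 126634 = \sqrt{224057 - 172802} - 126634 = \sqrt{51255} - 126634 = 3 \sqrt{5695} - 126634 = -126634 + 3 \sqrt{5695}$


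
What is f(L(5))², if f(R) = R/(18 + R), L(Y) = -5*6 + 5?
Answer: 625/49 ≈ 12.755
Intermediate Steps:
L(Y) = -25 (L(Y) = -30 + 5 = -25)
f(L(5))² = (-25/(18 - 25))² = (-25/(-7))² = (-25*(-⅐))² = (25/7)² = 625/49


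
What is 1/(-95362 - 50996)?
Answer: -1/146358 ≈ -6.8326e-6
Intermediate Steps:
1/(-95362 - 50996) = 1/(-146358) = -1/146358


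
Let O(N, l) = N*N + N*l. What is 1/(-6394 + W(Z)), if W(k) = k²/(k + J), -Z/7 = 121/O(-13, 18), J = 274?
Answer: -1212705/7753318361 ≈ -0.00015641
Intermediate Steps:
O(N, l) = N² + N*l
Z = 847/65 (Z = -847/((-13*(-13 + 18))) = -847/((-13*5)) = -847/(-65) = -847*(-1)/65 = -7*(-121/65) = 847/65 ≈ 13.031)
W(k) = k²/(274 + k) (W(k) = k²/(k + 274) = k²/(274 + k))
1/(-6394 + W(Z)) = 1/(-6394 + (847/65)²/(274 + 847/65)) = 1/(-6394 + 717409/(4225*(18657/65))) = 1/(-6394 + (717409/4225)*(65/18657)) = 1/(-6394 + 717409/1212705) = 1/(-7753318361/1212705) = -1212705/7753318361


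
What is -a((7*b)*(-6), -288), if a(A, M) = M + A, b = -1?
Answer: 246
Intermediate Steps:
a(A, M) = A + M
-a((7*b)*(-6), -288) = -((7*(-1))*(-6) - 288) = -(-7*(-6) - 288) = -(42 - 288) = -1*(-246) = 246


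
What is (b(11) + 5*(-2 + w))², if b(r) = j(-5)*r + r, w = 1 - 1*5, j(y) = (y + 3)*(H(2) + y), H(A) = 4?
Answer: 9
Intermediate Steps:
j(y) = (3 + y)*(4 + y) (j(y) = (y + 3)*(4 + y) = (3 + y)*(4 + y))
w = -4 (w = 1 - 5 = -4)
b(r) = 3*r (b(r) = (12 + (-5)² + 7*(-5))*r + r = (12 + 25 - 35)*r + r = 2*r + r = 3*r)
(b(11) + 5*(-2 + w))² = (3*11 + 5*(-2 - 4))² = (33 + 5*(-6))² = (33 - 30)² = 3² = 9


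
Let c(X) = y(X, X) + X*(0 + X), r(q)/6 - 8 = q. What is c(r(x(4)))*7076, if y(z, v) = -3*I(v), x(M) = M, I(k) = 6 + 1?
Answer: 36533388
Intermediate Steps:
I(k) = 7
r(q) = 48 + 6*q
y(z, v) = -21 (y(z, v) = -3*7 = -21)
c(X) = -21 + X² (c(X) = -21 + X*(0 + X) = -21 + X*X = -21 + X²)
c(r(x(4)))*7076 = (-21 + (48 + 6*4)²)*7076 = (-21 + (48 + 24)²)*7076 = (-21 + 72²)*7076 = (-21 + 5184)*7076 = 5163*7076 = 36533388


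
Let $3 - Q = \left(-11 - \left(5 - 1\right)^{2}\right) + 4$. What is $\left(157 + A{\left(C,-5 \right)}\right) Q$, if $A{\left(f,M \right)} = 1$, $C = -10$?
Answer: $4108$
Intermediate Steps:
$Q = 26$ ($Q = 3 - \left(\left(-11 - \left(5 - 1\right)^{2}\right) + 4\right) = 3 - \left(\left(-11 - 4^{2}\right) + 4\right) = 3 - \left(\left(-11 - 16\right) + 4\right) = 3 - \left(-27 + 4\right) = 3 - -23 = 3 + 23 = 26$)
$\left(157 + A{\left(C,-5 \right)}\right) Q = \left(157 + 1\right) 26 = 158 \cdot 26 = 4108$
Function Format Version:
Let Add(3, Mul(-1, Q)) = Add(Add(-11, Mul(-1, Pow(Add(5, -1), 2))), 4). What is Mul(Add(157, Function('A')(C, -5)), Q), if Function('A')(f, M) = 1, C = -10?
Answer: 4108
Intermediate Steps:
Q = 26 (Q = Add(3, Mul(-1, Add(Add(-11, Mul(-1, Pow(Add(5, -1), 2))), 4))) = Add(3, Mul(-1, Add(Add(-11, Mul(-1, Pow(4, 2))), 4))) = Add(3, Mul(-1, Add(Add(-11, Mul(-1, 16)), 4))) = Add(3, Mul(-1, Add(Add(-11, -16), 4))) = Add(3, Mul(-1, Add(-27, 4))) = Add(3, Mul(-1, -23)) = Add(3, 23) = 26)
Mul(Add(157, Function('A')(C, -5)), Q) = Mul(Add(157, 1), 26) = Mul(158, 26) = 4108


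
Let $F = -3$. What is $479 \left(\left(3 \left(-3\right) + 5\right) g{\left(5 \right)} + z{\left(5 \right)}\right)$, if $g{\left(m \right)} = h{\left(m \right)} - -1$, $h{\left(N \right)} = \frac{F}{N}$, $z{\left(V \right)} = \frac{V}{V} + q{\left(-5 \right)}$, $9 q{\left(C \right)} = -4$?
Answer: $- \frac{22513}{45} \approx -500.29$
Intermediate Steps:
$q{\left(C \right)} = - \frac{4}{9}$ ($q{\left(C \right)} = \frac{1}{9} \left(-4\right) = - \frac{4}{9}$)
$z{\left(V \right)} = \frac{5}{9}$ ($z{\left(V \right)} = \frac{V}{V} - \frac{4}{9} = 1 - \frac{4}{9} = \frac{5}{9}$)
$h{\left(N \right)} = - \frac{3}{N}$
$g{\left(m \right)} = 1 - \frac{3}{m}$ ($g{\left(m \right)} = - \frac{3}{m} - -1 = - \frac{3}{m} + 1 = 1 - \frac{3}{m}$)
$479 \left(\left(3 \left(-3\right) + 5\right) g{\left(5 \right)} + z{\left(5 \right)}\right) = 479 \left(\left(3 \left(-3\right) + 5\right) \frac{-3 + 5}{5} + \frac{5}{9}\right) = 479 \left(\left(-9 + 5\right) \frac{1}{5} \cdot 2 + \frac{5}{9}\right) = 479 \left(\left(-4\right) \frac{2}{5} + \frac{5}{9}\right) = 479 \left(- \frac{8}{5} + \frac{5}{9}\right) = 479 \left(- \frac{47}{45}\right) = - \frac{22513}{45}$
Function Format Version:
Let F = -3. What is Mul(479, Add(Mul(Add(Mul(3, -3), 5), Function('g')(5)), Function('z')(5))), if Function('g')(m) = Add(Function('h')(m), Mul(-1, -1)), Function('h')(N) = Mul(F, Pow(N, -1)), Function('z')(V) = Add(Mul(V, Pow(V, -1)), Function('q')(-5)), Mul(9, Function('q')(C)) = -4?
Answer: Rational(-22513, 45) ≈ -500.29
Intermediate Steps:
Function('q')(C) = Rational(-4, 9) (Function('q')(C) = Mul(Rational(1, 9), -4) = Rational(-4, 9))
Function('z')(V) = Rational(5, 9) (Function('z')(V) = Add(Mul(V, Pow(V, -1)), Rational(-4, 9)) = Add(1, Rational(-4, 9)) = Rational(5, 9))
Function('h')(N) = Mul(-3, Pow(N, -1))
Function('g')(m) = Add(1, Mul(-3, Pow(m, -1))) (Function('g')(m) = Add(Mul(-3, Pow(m, -1)), Mul(-1, -1)) = Add(Mul(-3, Pow(m, -1)), 1) = Add(1, Mul(-3, Pow(m, -1))))
Mul(479, Add(Mul(Add(Mul(3, -3), 5), Function('g')(5)), Function('z')(5))) = Mul(479, Add(Mul(Add(Mul(3, -3), 5), Mul(Pow(5, -1), Add(-3, 5))), Rational(5, 9))) = Mul(479, Add(Mul(Add(-9, 5), Mul(Rational(1, 5), 2)), Rational(5, 9))) = Mul(479, Add(Mul(-4, Rational(2, 5)), Rational(5, 9))) = Mul(479, Add(Rational(-8, 5), Rational(5, 9))) = Mul(479, Rational(-47, 45)) = Rational(-22513, 45)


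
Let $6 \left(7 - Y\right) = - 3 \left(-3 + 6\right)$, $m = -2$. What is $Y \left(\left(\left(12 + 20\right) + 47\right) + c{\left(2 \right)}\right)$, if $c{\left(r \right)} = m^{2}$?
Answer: $\frac{1411}{2} \approx 705.5$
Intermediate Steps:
$c{\left(r \right)} = 4$ ($c{\left(r \right)} = \left(-2\right)^{2} = 4$)
$Y = \frac{17}{2}$ ($Y = 7 - \frac{\left(-3\right) \left(-3 + 6\right)}{6} = 7 - \frac{\left(-3\right) 3}{6} = 7 - - \frac{3}{2} = 7 + \frac{3}{2} = \frac{17}{2} \approx 8.5$)
$Y \left(\left(\left(12 + 20\right) + 47\right) + c{\left(2 \right)}\right) = \frac{17 \left(\left(\left(12 + 20\right) + 47\right) + 4\right)}{2} = \frac{17 \left(\left(32 + 47\right) + 4\right)}{2} = \frac{17 \left(79 + 4\right)}{2} = \frac{17}{2} \cdot 83 = \frac{1411}{2}$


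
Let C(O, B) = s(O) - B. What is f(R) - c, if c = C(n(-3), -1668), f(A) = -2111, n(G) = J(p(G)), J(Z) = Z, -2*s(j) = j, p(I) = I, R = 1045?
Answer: -7561/2 ≈ -3780.5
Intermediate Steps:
s(j) = -j/2
n(G) = G
C(O, B) = -B - O/2 (C(O, B) = -O/2 - B = -B - O/2)
c = 3339/2 (c = -1*(-1668) - ½*(-3) = 1668 + 3/2 = 3339/2 ≈ 1669.5)
f(R) - c = -2111 - 1*3339/2 = -2111 - 3339/2 = -7561/2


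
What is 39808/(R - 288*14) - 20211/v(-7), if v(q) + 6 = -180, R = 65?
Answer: 24257583/245954 ≈ 98.626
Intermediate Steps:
v(q) = -186 (v(q) = -6 - 180 = -186)
39808/(R - 288*14) - 20211/v(-7) = 39808/(65 - 288*14) - 20211/(-186) = 39808/(65 - 72*56) - 20211*(-1/186) = 39808/(65 - 4032) + 6737/62 = 39808/(-3967) + 6737/62 = 39808*(-1/3967) + 6737/62 = -39808/3967 + 6737/62 = 24257583/245954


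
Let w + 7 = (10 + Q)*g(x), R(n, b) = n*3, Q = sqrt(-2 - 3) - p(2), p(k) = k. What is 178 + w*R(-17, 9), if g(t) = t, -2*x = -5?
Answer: -485 - 255*I*sqrt(5)/2 ≈ -485.0 - 285.1*I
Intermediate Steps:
x = 5/2 (x = -1/2*(-5) = 5/2 ≈ 2.5000)
Q = -2 + I*sqrt(5) (Q = sqrt(-2 - 3) - 1*2 = sqrt(-5) - 2 = I*sqrt(5) - 2 = -2 + I*sqrt(5) ≈ -2.0 + 2.2361*I)
R(n, b) = 3*n
w = 13 + 5*I*sqrt(5)/2 (w = -7 + (10 + (-2 + I*sqrt(5)))*(5/2) = -7 + (8 + I*sqrt(5))*(5/2) = -7 + (20 + 5*I*sqrt(5)/2) = 13 + 5*I*sqrt(5)/2 ≈ 13.0 + 5.5902*I)
178 + w*R(-17, 9) = 178 + (13 + 5*I*sqrt(5)/2)*(3*(-17)) = 178 + (13 + 5*I*sqrt(5)/2)*(-51) = 178 + (-663 - 255*I*sqrt(5)/2) = -485 - 255*I*sqrt(5)/2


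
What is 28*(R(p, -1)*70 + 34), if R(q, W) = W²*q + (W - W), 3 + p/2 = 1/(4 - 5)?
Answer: -14728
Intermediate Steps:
p = -8 (p = -6 + 2/(4 - 5) = -6 + 2/(-1) = -6 + 2*(-1) = -6 - 2 = -8)
R(q, W) = q*W² (R(q, W) = q*W² + 0 = q*W²)
28*(R(p, -1)*70 + 34) = 28*(-8*(-1)²*70 + 34) = 28*(-8*1*70 + 34) = 28*(-8*70 + 34) = 28*(-560 + 34) = 28*(-526) = -14728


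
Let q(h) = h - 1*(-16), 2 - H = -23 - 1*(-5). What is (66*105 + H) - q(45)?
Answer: 6889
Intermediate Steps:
H = 20 (H = 2 - (-23 - 1*(-5)) = 2 - (-23 + 5) = 2 - 1*(-18) = 2 + 18 = 20)
q(h) = 16 + h (q(h) = h + 16 = 16 + h)
(66*105 + H) - q(45) = (66*105 + 20) - (16 + 45) = (6930 + 20) - 1*61 = 6950 - 61 = 6889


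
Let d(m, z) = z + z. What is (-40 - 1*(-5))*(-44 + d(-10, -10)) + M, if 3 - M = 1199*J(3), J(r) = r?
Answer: -1354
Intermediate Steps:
d(m, z) = 2*z
M = -3594 (M = 3 - 1199*3 = 3 - 1*3597 = 3 - 3597 = -3594)
(-40 - 1*(-5))*(-44 + d(-10, -10)) + M = (-40 - 1*(-5))*(-44 + 2*(-10)) - 3594 = (-40 + 5)*(-44 - 20) - 3594 = -35*(-64) - 3594 = 2240 - 3594 = -1354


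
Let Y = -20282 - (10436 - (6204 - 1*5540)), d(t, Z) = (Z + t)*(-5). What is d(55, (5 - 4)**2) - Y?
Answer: 29774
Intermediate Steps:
d(t, Z) = -5*Z - 5*t
Y = -30054 (Y = -20282 - (10436 - (6204 - 5540)) = -20282 - (10436 - 1*664) = -20282 - (10436 - 664) = -20282 - 1*9772 = -20282 - 9772 = -30054)
d(55, (5 - 4)**2) - Y = (-5*(5 - 4)**2 - 5*55) - 1*(-30054) = (-5*1**2 - 275) + 30054 = (-5*1 - 275) + 30054 = (-5 - 275) + 30054 = -280 + 30054 = 29774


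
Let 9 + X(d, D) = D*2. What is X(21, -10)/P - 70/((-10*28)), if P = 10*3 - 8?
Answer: -47/44 ≈ -1.0682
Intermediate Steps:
P = 22 (P = 30 - 8 = 22)
X(d, D) = -9 + 2*D (X(d, D) = -9 + D*2 = -9 + 2*D)
X(21, -10)/P - 70/((-10*28)) = (-9 + 2*(-10))/22 - 70/((-10*28)) = (-9 - 20)*(1/22) - 70/(-280) = -29*1/22 - 70*(-1/280) = -29/22 + ¼ = -47/44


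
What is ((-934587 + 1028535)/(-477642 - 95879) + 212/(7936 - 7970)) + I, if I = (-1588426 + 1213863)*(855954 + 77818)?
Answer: -3410075290842236394/9749857 ≈ -3.4976e+11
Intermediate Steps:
I = -349756441636 (I = -374563*933772 = -349756441636)
((-934587 + 1028535)/(-477642 - 95879) + 212/(7936 - 7970)) + I = ((-934587 + 1028535)/(-477642 - 95879) + 212/(7936 - 7970)) - 349756441636 = (93948/(-573521) + 212/(-34)) - 349756441636 = (93948*(-1/573521) + 212*(-1/34)) - 349756441636 = (-93948/573521 - 106/17) - 349756441636 = -62390342/9749857 - 349756441636 = -3410075290842236394/9749857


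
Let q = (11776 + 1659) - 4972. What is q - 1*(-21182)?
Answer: 29645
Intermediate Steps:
q = 8463 (q = 13435 - 4972 = 8463)
q - 1*(-21182) = 8463 - 1*(-21182) = 8463 + 21182 = 29645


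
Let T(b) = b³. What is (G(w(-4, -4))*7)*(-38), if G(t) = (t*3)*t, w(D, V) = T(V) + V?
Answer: -3689952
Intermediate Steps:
w(D, V) = V + V³ (w(D, V) = V³ + V = V + V³)
G(t) = 3*t² (G(t) = (3*t)*t = 3*t²)
(G(w(-4, -4))*7)*(-38) = ((3*(-4 + (-4)³)²)*7)*(-38) = ((3*(-4 - 64)²)*7)*(-38) = ((3*(-68)²)*7)*(-38) = ((3*4624)*7)*(-38) = (13872*7)*(-38) = 97104*(-38) = -3689952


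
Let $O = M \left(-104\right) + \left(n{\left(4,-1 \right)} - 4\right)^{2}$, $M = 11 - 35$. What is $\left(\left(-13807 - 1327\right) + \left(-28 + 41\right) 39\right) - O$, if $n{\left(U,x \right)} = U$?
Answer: $-17123$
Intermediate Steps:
$M = -24$ ($M = 11 - 35 = -24$)
$O = 2496$ ($O = \left(-24\right) \left(-104\right) + \left(4 - 4\right)^{2} = 2496 + 0^{2} = 2496 + 0 = 2496$)
$\left(\left(-13807 - 1327\right) + \left(-28 + 41\right) 39\right) - O = \left(\left(-13807 - 1327\right) + \left(-28 + 41\right) 39\right) - 2496 = \left(-15134 + 13 \cdot 39\right) - 2496 = \left(-15134 + 507\right) - 2496 = -14627 - 2496 = -17123$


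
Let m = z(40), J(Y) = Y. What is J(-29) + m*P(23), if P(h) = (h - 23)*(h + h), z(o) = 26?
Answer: -29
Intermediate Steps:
P(h) = 2*h*(-23 + h) (P(h) = (-23 + h)*(2*h) = 2*h*(-23 + h))
m = 26
J(-29) + m*P(23) = -29 + 26*(2*23*(-23 + 23)) = -29 + 26*(2*23*0) = -29 + 26*0 = -29 + 0 = -29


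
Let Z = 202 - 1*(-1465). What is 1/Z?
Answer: 1/1667 ≈ 0.00059988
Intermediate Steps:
Z = 1667 (Z = 202 + 1465 = 1667)
1/Z = 1/1667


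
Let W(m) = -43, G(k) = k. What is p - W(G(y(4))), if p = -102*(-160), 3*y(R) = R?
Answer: 16363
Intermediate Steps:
y(R) = R/3
p = 16320
p - W(G(y(4))) = 16320 - 1*(-43) = 16320 + 43 = 16363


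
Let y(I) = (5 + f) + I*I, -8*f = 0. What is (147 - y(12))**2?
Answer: 4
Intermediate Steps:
f = 0 (f = -1/8*0 = 0)
y(I) = 5 + I**2 (y(I) = (5 + 0) + I*I = 5 + I**2)
(147 - y(12))**2 = (147 - (5 + 12**2))**2 = (147 - (5 + 144))**2 = (147 - 1*149)**2 = (147 - 149)**2 = (-2)**2 = 4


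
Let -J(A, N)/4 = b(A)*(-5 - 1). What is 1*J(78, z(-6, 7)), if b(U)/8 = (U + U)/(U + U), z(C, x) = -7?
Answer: 192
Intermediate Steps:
b(U) = 8 (b(U) = 8*((U + U)/(U + U)) = 8*((2*U)/((2*U))) = 8*((2*U)*(1/(2*U))) = 8*1 = 8)
J(A, N) = 192 (J(A, N) = -32*(-5 - 1) = -32*(-6) = -4*(-48) = 192)
1*J(78, z(-6, 7)) = 1*192 = 192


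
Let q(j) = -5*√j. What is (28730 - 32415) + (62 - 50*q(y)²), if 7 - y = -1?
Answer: -13623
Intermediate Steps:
y = 8 (y = 7 - 1*(-1) = 7 + 1 = 8)
(28730 - 32415) + (62 - 50*q(y)²) = (28730 - 32415) + (62 - 50*(-10*√2)²) = -3685 + (62 - 50*(-10*√2)²) = -3685 + (62 - 50*200) = -3685 + (62 - 10000) = -3685 - 9938 = -13623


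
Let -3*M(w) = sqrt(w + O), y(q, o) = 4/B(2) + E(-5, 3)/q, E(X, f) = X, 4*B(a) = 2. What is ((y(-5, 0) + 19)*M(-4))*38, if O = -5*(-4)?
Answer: -4256/3 ≈ -1418.7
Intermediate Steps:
B(a) = 1/2 (B(a) = (1/4)*2 = 1/2)
y(q, o) = 8 - 5/q (y(q, o) = 4/(1/2) - 5/q = 4*2 - 5/q = 8 - 5/q)
O = 20
M(w) = -sqrt(20 + w)/3 (M(w) = -sqrt(w + 20)/3 = -sqrt(20 + w)/3)
((y(-5, 0) + 19)*M(-4))*38 = (((8 - 5/(-5)) + 19)*(-sqrt(20 - 4)/3))*38 = (((8 - 5*(-1/5)) + 19)*(-sqrt(16)/3))*38 = (((8 + 1) + 19)*(-1/3*4))*38 = ((9 + 19)*(-4/3))*38 = (28*(-4/3))*38 = -112/3*38 = -4256/3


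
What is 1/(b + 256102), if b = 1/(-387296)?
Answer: 387296/99187280191 ≈ 3.9047e-6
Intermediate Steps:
b = -1/387296 ≈ -2.5820e-6
1/(b + 256102) = 1/(-1/387296 + 256102) = 1/(99187280191/387296) = 387296/99187280191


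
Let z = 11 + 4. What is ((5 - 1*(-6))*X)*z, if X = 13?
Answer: 2145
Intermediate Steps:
z = 15
((5 - 1*(-6))*X)*z = ((5 - 1*(-6))*13)*15 = ((5 + 6)*13)*15 = (11*13)*15 = 143*15 = 2145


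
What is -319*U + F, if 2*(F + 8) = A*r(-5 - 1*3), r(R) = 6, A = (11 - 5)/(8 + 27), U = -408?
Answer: 4555058/35 ≈ 1.3014e+5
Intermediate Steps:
A = 6/35 ≈ 0.17143
F = -262/35 (F = -8 + ((6/35)*6)/2 = -8 + (½)*(36/35) = -8 + 18/35 = -262/35 ≈ -7.4857)
-319*U + F = -319*(-408) - 262/35 = 130152 - 262/35 = 4555058/35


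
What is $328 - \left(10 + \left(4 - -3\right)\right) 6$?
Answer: $226$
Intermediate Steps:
$328 - \left(10 + \left(4 - -3\right)\right) 6 = 328 - \left(10 + \left(4 + 3\right)\right) 6 = 328 - \left(10 + 7\right) 6 = 328 - 17 \cdot 6 = 328 - 102 = 226$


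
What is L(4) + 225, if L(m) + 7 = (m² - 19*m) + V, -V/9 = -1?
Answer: 167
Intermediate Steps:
V = 9 (V = -9*(-1) = 9)
L(m) = 2 + m² - 19*m (L(m) = -7 + ((m² - 19*m) + 9) = -7 + (9 + m² - 19*m) = 2 + m² - 19*m)
L(4) + 225 = (2 + 4² - 19*4) + 225 = (2 + 16 - 76) + 225 = -58 + 225 = 167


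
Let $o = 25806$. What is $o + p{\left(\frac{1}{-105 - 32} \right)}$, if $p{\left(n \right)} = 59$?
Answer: $25865$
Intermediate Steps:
$o + p{\left(\frac{1}{-105 - 32} \right)} = 25806 + 59 = 25865$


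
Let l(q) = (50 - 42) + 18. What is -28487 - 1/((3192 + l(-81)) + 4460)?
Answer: -218723187/7678 ≈ -28487.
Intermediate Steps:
l(q) = 26 (l(q) = 8 + 18 = 26)
-28487 - 1/((3192 + l(-81)) + 4460) = -28487 - 1/((3192 + 26) + 4460) = -28487 - 1/(3218 + 4460) = -28487 - 1/7678 = -218723187/7678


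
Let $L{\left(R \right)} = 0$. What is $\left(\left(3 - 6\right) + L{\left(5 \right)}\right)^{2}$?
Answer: $9$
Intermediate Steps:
$\left(\left(3 - 6\right) + L{\left(5 \right)}\right)^{2} = \left(\left(3 - 6\right) + 0\right)^{2} = \left(-3 + 0\right)^{2} = \left(-3\right)^{2} = 9$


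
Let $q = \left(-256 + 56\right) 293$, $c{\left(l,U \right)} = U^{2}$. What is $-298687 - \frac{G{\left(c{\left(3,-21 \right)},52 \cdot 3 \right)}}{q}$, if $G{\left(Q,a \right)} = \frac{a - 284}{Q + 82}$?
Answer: $- \frac{1144262429841}{3830975} \approx -2.9869 \cdot 10^{5}$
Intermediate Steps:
$q = -58600$ ($q = \left(-200\right) 293 = -58600$)
$G{\left(Q,a \right)} = \frac{-284 + a}{82 + Q}$
$-298687 - \frac{G{\left(c{\left(3,-21 \right)},52 \cdot 3 \right)}}{q} = -298687 - \frac{\frac{1}{82 + \left(-21\right)^{2}} \left(-284 + 52 \cdot 3\right)}{-58600} = -298687 - \frac{-284 + 156}{82 + 441} \left(- \frac{1}{58600}\right) = -298687 - \frac{1}{523} \left(-128\right) \left(- \frac{1}{58600}\right) = -298687 - \left(- \frac{128}{523}\right) \left(- \frac{1}{58600}\right) = -298687 - \frac{16}{3830975} = - \frac{1144262429841}{3830975}$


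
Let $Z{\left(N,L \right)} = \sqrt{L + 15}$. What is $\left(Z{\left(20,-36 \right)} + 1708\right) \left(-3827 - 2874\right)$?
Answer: $-11445308 - 6701 i \sqrt{21} \approx -1.1445 \cdot 10^{7} - 30708.0 i$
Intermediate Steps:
$Z{\left(N,L \right)} = \sqrt{15 + L}$
$\left(Z{\left(20,-36 \right)} + 1708\right) \left(-3827 - 2874\right) = \left(\sqrt{15 - 36} + 1708\right) \left(-3827 - 2874\right) = \left(\sqrt{-21} + 1708\right) \left(-6701\right) = \left(i \sqrt{21} + 1708\right) \left(-6701\right) = \left(1708 + i \sqrt{21}\right) \left(-6701\right) = -11445308 - 6701 i \sqrt{21}$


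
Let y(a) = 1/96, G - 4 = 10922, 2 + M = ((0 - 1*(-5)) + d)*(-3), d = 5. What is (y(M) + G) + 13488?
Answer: 2343745/96 ≈ 24414.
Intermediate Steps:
M = -32 (M = -2 + ((0 - 1*(-5)) + 5)*(-3) = -2 + ((0 + 5) + 5)*(-3) = -2 + (5 + 5)*(-3) = -2 + 10*(-3) = -2 - 30 = -32)
G = 10926 (G = 4 + 10922 = 10926)
y(a) = 1/96
(y(M) + G) + 13488 = (1/96 + 10926) + 13488 = 1048897/96 + 13488 = 2343745/96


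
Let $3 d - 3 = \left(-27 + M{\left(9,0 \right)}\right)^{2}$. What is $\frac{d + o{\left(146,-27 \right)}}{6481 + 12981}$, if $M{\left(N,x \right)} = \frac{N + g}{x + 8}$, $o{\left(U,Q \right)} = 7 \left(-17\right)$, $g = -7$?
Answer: $\frac{5785}{934176} \approx 0.0061926$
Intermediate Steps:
$o{\left(U,Q \right)} = -119$
$M{\left(N,x \right)} = \frac{-7 + N}{8 + x}$ ($M{\left(N,x \right)} = \frac{N - 7}{x + 8} = \frac{-7 + N}{8 + x}$)
$d = \frac{11497}{48}$ ($d = 1 + \frac{\left(-27 + \frac{-7 + 9}{8 + 0}\right)^{2}}{3} = 1 + \frac{\left(-27 + \frac{1}{8} \cdot 2\right)^{2}}{3} = 1 + \frac{\left(-27 + \frac{1}{4}\right)^{2}}{3} = 1 + \frac{\left(- \frac{107}{4}\right)^{2}}{3} = 1 + \frac{1}{3} \cdot \frac{11449}{16} = 1 + \frac{11449}{48} = \frac{11497}{48} \approx 239.52$)
$\frac{d + o{\left(146,-27 \right)}}{6481 + 12981} = \frac{\frac{11497}{48} - 119}{6481 + 12981} = \frac{5785}{48 \cdot 19462} = \frac{5785}{48} \cdot \frac{1}{19462} = \frac{5785}{934176}$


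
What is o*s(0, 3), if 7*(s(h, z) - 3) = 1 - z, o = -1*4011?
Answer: -10887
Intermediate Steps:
o = -4011
s(h, z) = 22/7 - z/7 (s(h, z) = 3 + (1 - z)/7 = 3 + (⅐ - z/7) = 22/7 - z/7)
o*s(0, 3) = -4011*(22/7 - ⅐*3) = -4011*(22/7 - 3/7) = -4011*19/7 = -10887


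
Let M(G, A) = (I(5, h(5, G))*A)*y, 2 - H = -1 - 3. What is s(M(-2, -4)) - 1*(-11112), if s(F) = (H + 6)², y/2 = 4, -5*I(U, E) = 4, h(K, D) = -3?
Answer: 11256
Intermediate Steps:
H = 6 (H = 2 - (-1 - 3) = 2 - 1*(-4) = 2 + 4 = 6)
I(U, E) = -⅘ (I(U, E) = -⅕*4 = -⅘)
y = 8 (y = 2*4 = 8)
M(G, A) = -32*A/5 (M(G, A) = -4*A/5*8 = -32*A/5)
s(F) = 144 (s(F) = (6 + 6)² = 12² = 144)
s(M(-2, -4)) - 1*(-11112) = 144 - 1*(-11112) = 144 + 11112 = 11256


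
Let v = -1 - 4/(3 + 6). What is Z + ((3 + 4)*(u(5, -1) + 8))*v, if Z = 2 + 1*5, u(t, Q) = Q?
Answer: -574/9 ≈ -63.778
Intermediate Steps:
Z = 7 (Z = 2 + 5 = 7)
v = -13/9 (v = -1 - 4/9 = -13/9 ≈ -1.4444)
Z + ((3 + 4)*(u(5, -1) + 8))*v = 7 + ((3 + 4)*(-1 + 8))*(-13/9) = 7 + (7*7)*(-13/9) = 7 + 49*(-13/9) = 7 - 637/9 = -574/9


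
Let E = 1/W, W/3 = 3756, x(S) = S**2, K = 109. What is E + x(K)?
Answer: 133875109/11268 ≈ 11881.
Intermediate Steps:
W = 11268 (W = 3*3756 = 11268)
E = 1/11268 ≈ 8.8747e-5
E + x(K) = 1/11268 + 109**2 = 1/11268 + 11881 = 133875109/11268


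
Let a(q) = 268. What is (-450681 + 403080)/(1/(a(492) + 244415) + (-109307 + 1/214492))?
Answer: 2498221673859636/5736709659097877 ≈ 0.43548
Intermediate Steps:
(-450681 + 403080)/(1/(a(492) + 244415) + (-109307 + 1/214492)) = (-450681 + 403080)/(1/(268 + 244415) + (-109307 + 1/214492)) = -47601/(1/244683 + (-109307 + 1/214492)) = -47601/(1/244683 - 23445477043/214492) = -47601/(-5736709659097877/52482546036) = -47601*(-52482546036/5736709659097877) = 2498221673859636/5736709659097877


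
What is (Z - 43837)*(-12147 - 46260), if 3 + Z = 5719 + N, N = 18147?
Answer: 1166621418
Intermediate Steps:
Z = 23863 (Z = -3 + (5719 + 18147) = -3 + 23866 = 23863)
(Z - 43837)*(-12147 - 46260) = (23863 - 43837)*(-12147 - 46260) = -19974*(-58407) = 1166621418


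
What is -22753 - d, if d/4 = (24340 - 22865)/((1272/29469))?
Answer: -16900743/106 ≈ -1.5944e+5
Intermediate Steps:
d = 14488925/106 (d = 4*((24340 - 22865)/((1272/29469))) = 4*(1475/((1272*(1/29469)))) = 4*(1475/(424/9823)) = 4*(1475*(9823/424)) = 4*(14488925/424) = 14488925/106 ≈ 1.3669e+5)
-22753 - d = -22753 - 1*14488925/106 = -22753 - 14488925/106 = -16900743/106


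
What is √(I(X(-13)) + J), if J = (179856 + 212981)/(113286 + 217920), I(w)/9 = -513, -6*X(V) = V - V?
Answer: I*√506342852479590/331206 ≈ 67.94*I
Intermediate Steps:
X(V) = 0 (X(V) = -(V - V)/6 = -⅙*0 = 0)
I(w) = -4617 (I(w) = 9*(-513) = -4617)
J = 392837/331206 ≈ 1.1861
√(I(X(-13)) + J) = √(-4617 + 392837/331206) = √(-1528785265/331206) = I*√506342852479590/331206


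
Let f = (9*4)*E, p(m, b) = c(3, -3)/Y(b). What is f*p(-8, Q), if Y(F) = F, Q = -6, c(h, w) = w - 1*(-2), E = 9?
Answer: 54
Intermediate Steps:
c(h, w) = 2 + w (c(h, w) = w + 2 = 2 + w)
p(m, b) = -1/b (p(m, b) = (2 - 3)/b = -1/b)
f = 324 (f = (9*4)*9 = 36*9 = 324)
f*p(-8, Q) = 324*(-1/(-6)) = 324*(-1*(-⅙)) = 324*(⅙) = 54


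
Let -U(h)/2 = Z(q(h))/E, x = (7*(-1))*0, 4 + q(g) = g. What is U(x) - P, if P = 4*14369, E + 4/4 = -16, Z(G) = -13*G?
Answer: -976988/17 ≈ -57470.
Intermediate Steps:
q(g) = -4 + g
E = -17 (E = -1 - 16 = -17)
x = 0 (x = -7*0 = 0)
U(h) = 104/17 - 26*h/17 (U(h) = -2*(-13*(-4 + h))/(-17) = -2*(52 - 13*h)*(-1)/17 = -2*(-52/17 + 13*h/17) = 104/17 - 26*h/17)
P = 57476
U(x) - P = (104/17 - 26/17*0) - 1*57476 = (104/17 + 0) - 57476 = 104/17 - 57476 = -976988/17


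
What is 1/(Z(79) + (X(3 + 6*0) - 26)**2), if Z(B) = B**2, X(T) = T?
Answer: 1/6770 ≈ 0.00014771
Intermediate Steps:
1/(Z(79) + (X(3 + 6*0) - 26)**2) = 1/(79**2 + ((3 + 6*0) - 26)**2) = 1/(6241 + ((3 + 0) - 26)**2) = 1/(6241 + (3 - 26)**2) = 1/(6241 + (-23)**2) = 1/(6241 + 529) = 1/6770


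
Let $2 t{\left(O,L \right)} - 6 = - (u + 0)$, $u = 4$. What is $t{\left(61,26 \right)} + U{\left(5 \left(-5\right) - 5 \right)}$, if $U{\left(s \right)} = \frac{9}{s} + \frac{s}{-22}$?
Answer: $\frac{227}{110} \approx 2.0636$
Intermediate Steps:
$U{\left(s \right)} = \frac{9}{s} - \frac{s}{22}$ ($U{\left(s \right)} = \frac{9}{s} + s \left(- \frac{1}{22}\right) = \frac{9}{s} - \frac{s}{22}$)
$t{\left(O,L \right)} = 1$ ($t{\left(O,L \right)} = 3 + \frac{\left(-1\right) \left(4 + 0\right)}{2} = 3 + \frac{\left(-1\right) 4}{2} = 3 + \frac{1}{2} \left(-4\right) = 3 - 2 = 1$)
$t{\left(61,26 \right)} + U{\left(5 \left(-5\right) - 5 \right)} = 1 - \left(- \frac{9}{5 \left(-5\right) - 5} + \frac{5 \left(-5\right) - 5}{22}\right) = 1 - \left(- \frac{9}{-25 - 5} + \frac{-25 - 5}{22}\right) = 1 + \left(\frac{9}{-30} - - \frac{15}{11}\right) = 1 + \left(9 \left(- \frac{1}{30}\right) + \frac{15}{11}\right) = 1 + \left(- \frac{3}{10} + \frac{15}{11}\right) = 1 + \frac{117}{110} = \frac{227}{110}$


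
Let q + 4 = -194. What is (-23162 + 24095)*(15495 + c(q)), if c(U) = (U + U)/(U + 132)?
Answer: 14462433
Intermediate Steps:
q = -198 (q = -4 - 194 = -198)
c(U) = 2*U/(132 + U) (c(U) = (2*U)/(132 + U) = 2*U/(132 + U))
(-23162 + 24095)*(15495 + c(q)) = (-23162 + 24095)*(15495 + 2*(-198)/(132 - 198)) = 933*(15495 + 2*(-198)/(-66)) = 933*(15495 + 2*(-198)*(-1/66)) = 933*(15495 + 6) = 933*15501 = 14462433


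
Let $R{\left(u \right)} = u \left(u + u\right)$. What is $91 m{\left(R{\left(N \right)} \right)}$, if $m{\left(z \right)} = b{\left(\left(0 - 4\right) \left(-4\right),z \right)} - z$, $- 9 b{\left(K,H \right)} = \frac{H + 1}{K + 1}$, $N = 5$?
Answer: $- \frac{13741}{3} \approx -4580.3$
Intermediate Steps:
$R{\left(u \right)} = 2 u^{2}$ ($R{\left(u \right)} = u 2 u = 2 u^{2}$)
$b{\left(K,H \right)} = - \frac{1 + H}{9 \left(1 + K\right)}$ ($b{\left(K,H \right)} = - \frac{\left(H + 1\right) \frac{1}{K + 1}}{9} = - \frac{\left(1 + H\right) \frac{1}{1 + K}}{9} = - \frac{\frac{1}{1 + K} \left(1 + H\right)}{9} = - \frac{1 + H}{9 \left(1 + K\right)}$)
$m{\left(z \right)} = - \frac{1}{153} - \frac{154 z}{153}$ ($m{\left(z \right)} = \frac{-1 - z}{9 \left(1 + \left(0 - 4\right) \left(-4\right)\right)} - z = \frac{-1 - z}{9 \left(1 - -16\right)} - z = \frac{-1 - z}{9 \left(1 + 16\right)} - z = \frac{-1 - z}{9 \cdot 17} - z = \frac{1}{9} \cdot \frac{1}{17} \left(-1 - z\right) - z = \left(- \frac{1}{153} - \frac{z}{153}\right) - z = - \frac{1}{153} - \frac{154 z}{153}$)
$91 m{\left(R{\left(N \right)} \right)} = 91 \left(- \frac{1}{153} - \frac{154 \cdot 2 \cdot 5^{2}}{153}\right) = 91 \left(- \frac{1}{153} - \frac{154 \cdot 2 \cdot 25}{153}\right) = 91 \left(- \frac{1}{153} - \frac{7700}{153}\right) = 91 \left(- \frac{151}{3}\right) = - \frac{13741}{3}$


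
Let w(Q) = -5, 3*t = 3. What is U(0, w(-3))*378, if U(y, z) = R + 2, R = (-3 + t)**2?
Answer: 2268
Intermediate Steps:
t = 1 (t = (1/3)*3 = 1)
R = 4 (R = (-3 + 1)**2 = (-2)**2 = 4)
U(y, z) = 6 (U(y, z) = 4 + 2 = 6)
U(0, w(-3))*378 = 6*378 = 2268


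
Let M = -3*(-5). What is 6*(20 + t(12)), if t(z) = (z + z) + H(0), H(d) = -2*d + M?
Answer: 354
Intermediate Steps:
M = 15
H(d) = 15 - 2*d (H(d) = -2*d + 15 = 15 - 2*d)
t(z) = 15 + 2*z (t(z) = (z + z) + (15 - 2*0) = 2*z + (15 + 0) = 2*z + 15 = 15 + 2*z)
6*(20 + t(12)) = 6*(20 + (15 + 2*12)) = 6*(20 + (15 + 24)) = 6*(20 + 39) = 6*59 = 354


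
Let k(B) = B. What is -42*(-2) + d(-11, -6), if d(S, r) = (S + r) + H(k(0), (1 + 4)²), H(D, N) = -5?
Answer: 62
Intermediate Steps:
d(S, r) = -5 + S + r (d(S, r) = (S + r) - 5 = -5 + S + r)
-42*(-2) + d(-11, -6) = -42*(-2) + (-5 - 11 - 6) = 84 - 22 = 62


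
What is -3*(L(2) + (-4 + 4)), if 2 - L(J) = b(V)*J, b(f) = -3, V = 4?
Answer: -24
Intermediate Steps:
L(J) = 2 + 3*J (L(J) = 2 - (-3)*J = 2 + 3*J)
-3*(L(2) + (-4 + 4)) = -3*((2 + 3*2) + (-4 + 4)) = -3*((2 + 6) + 0) = -3*(8 + 0) = -3*8 = -24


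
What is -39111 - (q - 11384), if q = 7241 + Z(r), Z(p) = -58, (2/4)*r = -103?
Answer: -34910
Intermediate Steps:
r = -206 (r = 2*(-103) = -206)
q = 7183 (q = 7241 - 58 = 7183)
-39111 - (q - 11384) = -39111 - (7183 - 11384) = -39111 - 1*(-4201) = -39111 + 4201 = -34910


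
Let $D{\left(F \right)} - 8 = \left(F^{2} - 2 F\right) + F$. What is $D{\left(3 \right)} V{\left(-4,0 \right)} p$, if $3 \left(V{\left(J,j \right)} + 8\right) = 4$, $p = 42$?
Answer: $-3920$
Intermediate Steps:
$D{\left(F \right)} = 8 + F^{2} - F$ ($D{\left(F \right)} = 8 + \left(\left(F^{2} - 2 F\right) + F\right) = 8 + \left(F^{2} - F\right) = 8 + F^{2} - F$)
$V{\left(J,j \right)} = - \frac{20}{3}$ ($V{\left(J,j \right)} = -8 + \frac{1}{3} \cdot 4 = -8 + \frac{4}{3} = - \frac{20}{3}$)
$D{\left(3 \right)} V{\left(-4,0 \right)} p = \left(8 + 3^{2} - 3\right) \left(- \frac{20}{3}\right) 42 = \left(8 + 9 - 3\right) \left(- \frac{20}{3}\right) 42 = 14 \left(- \frac{20}{3}\right) 42 = \left(- \frac{280}{3}\right) 42 = -3920$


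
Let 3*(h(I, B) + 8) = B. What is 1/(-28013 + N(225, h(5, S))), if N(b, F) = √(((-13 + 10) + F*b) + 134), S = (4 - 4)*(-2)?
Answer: -28013/784729838 - I*√1669/784729838 ≈ -3.5698e-5 - 5.206e-8*I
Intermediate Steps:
S = 0 (S = 0*(-2) = 0)
h(I, B) = -8 + B/3
N(b, F) = √(131 + F*b) (N(b, F) = √((-3 + F*b) + 134) = √(131 + F*b))
1/(-28013 + N(225, h(5, S))) = 1/(-28013 + √(131 + (-8 + (⅓)*0)*225)) = 1/(-28013 + √(131 + (-8 + 0)*225)) = 1/(-28013 + √(131 - 8*225)) = 1/(-28013 + √(131 - 1800)) = 1/(-28013 + √(-1669)) = 1/(-28013 + I*√1669)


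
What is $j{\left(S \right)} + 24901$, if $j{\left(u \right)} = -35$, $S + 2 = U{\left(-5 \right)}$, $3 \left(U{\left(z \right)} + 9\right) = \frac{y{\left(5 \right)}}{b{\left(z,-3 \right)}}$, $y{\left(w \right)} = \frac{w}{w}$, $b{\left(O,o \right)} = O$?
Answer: $24866$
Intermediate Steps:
$y{\left(w \right)} = 1$
$U{\left(z \right)} = -9 + \frac{1}{3 z}$ ($U{\left(z \right)} = -9 + \frac{1 \frac{1}{z}}{3} = -9 + \frac{1}{3 z}$)
$S = - \frac{166}{15}$ ($S = -2 - \left(9 - \frac{1}{3 \left(-5\right)}\right) = -2 + \left(-9 + \frac{1}{3} \left(- \frac{1}{5}\right)\right) = -2 - \frac{136}{15} = - \frac{166}{15} \approx -11.067$)
$j{\left(S \right)} + 24901 = -35 + 24901 = 24866$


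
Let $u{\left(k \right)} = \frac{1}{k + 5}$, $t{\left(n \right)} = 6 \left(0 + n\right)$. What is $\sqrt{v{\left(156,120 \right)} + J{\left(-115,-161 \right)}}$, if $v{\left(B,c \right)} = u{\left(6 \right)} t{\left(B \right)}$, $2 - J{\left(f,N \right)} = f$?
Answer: $\frac{3 \sqrt{2717}}{11} \approx 14.216$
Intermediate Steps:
$t{\left(n \right)} = 6 n$
$J{\left(f,N \right)} = 2 - f$
$u{\left(k \right)} = \frac{1}{5 + k}$
$v{\left(B,c \right)} = \frac{6 B}{11}$ ($v{\left(B,c \right)} = \frac{6 B}{5 + 6} = \frac{6 B}{11}$)
$\sqrt{v{\left(156,120 \right)} + J{\left(-115,-161 \right)}} = \sqrt{\frac{6}{11} \cdot 156 + \left(2 - -115\right)} = \sqrt{\frac{936}{11} + \left(2 + 115\right)} = \sqrt{\frac{936}{11} + 117} = \sqrt{\frac{2223}{11}} = \frac{3 \sqrt{2717}}{11}$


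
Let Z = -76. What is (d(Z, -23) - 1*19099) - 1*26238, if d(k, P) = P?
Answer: -45360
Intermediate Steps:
(d(Z, -23) - 1*19099) - 1*26238 = (-23 - 1*19099) - 1*26238 = (-23 - 19099) - 26238 = -19122 - 26238 = -45360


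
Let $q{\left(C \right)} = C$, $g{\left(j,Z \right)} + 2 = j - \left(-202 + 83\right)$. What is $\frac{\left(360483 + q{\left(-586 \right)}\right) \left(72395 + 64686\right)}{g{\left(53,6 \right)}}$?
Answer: $\frac{49335040657}{170} \approx 2.9021 \cdot 10^{8}$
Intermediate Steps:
$g{\left(j,Z \right)} = 117 + j$ ($g{\left(j,Z \right)} = -2 + \left(j - \left(-202 + 83\right)\right) = -2 + \left(j - -119\right) = -2 + \left(j + 119\right) = -2 + \left(119 + j\right) = 117 + j$)
$\frac{\left(360483 + q{\left(-586 \right)}\right) \left(72395 + 64686\right)}{g{\left(53,6 \right)}} = \frac{\left(360483 - 586\right) \left(72395 + 64686\right)}{117 + 53} = \frac{359897 \cdot 137081}{170} = 49335040657 \cdot \frac{1}{170} = \frac{49335040657}{170}$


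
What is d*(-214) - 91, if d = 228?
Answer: -48883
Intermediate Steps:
d*(-214) - 91 = 228*(-214) - 91 = -48792 - 91 = -48883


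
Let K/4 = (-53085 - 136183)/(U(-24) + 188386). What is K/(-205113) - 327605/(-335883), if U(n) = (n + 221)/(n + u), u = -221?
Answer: 1033817865404109755/1059919326210231189 ≈ 0.97537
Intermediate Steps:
U(n) = (221 + n)/(-221 + n) (U(n) = (n + 221)/(n - 221) = (221 + n)/(-221 + n))
K = -185482640/46154373 (K = 4*((-53085 - 136183)/((221 - 24)/(-221 - 24) + 188386)) = 4*(-189268/(197/(-245) + 188386)) = 4*(-189268/(-1/245*197 + 188386)) = 4*(-189268/(-197/245 + 188386)) = 4*(-189268/46154373/245) = 4*(-189268*245/46154373) = 4*(-46370660/46154373) = -185482640/46154373 ≈ -4.0187)
K/(-205113) - 327605/(-335883) = -185482640/46154373/(-205113) - 327605/(-335883) = -185482640/46154373*(-1/205113) - 327605*(-1/335883) = 185482640/9466861909149 + 327605/335883 = 1033817865404109755/1059919326210231189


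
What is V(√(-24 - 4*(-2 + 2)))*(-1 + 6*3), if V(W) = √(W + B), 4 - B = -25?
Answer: 17*√(29 + 2*I*√6) ≈ 91.871 + 7.7054*I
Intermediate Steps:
B = 29 (B = 4 - 1*(-25) = 4 + 25 = 29)
V(W) = √(29 + W) (V(W) = √(W + 29) = √(29 + W))
V(√(-24 - 4*(-2 + 2)))*(-1 + 6*3) = √(29 + √(-24 - 4*(-2 + 2)))*(-1 + 6*3) = √(29 + √(-24 - 4*0))*(-1 + 18) = √(29 + √(-24 + 0))*17 = √(29 + √(-24))*17 = √(29 + 2*I*√6)*17 = 17*√(29 + 2*I*√6)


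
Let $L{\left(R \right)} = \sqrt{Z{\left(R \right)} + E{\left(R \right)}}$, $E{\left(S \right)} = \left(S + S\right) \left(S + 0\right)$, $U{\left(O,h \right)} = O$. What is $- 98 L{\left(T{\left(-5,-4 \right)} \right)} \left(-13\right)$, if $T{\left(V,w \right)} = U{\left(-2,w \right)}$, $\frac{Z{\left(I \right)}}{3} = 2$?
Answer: $1274 \sqrt{14} \approx 4766.9$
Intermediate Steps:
$Z{\left(I \right)} = 6$ ($Z{\left(I \right)} = 3 \cdot 2 = 6$)
$T{\left(V,w \right)} = -2$
$E{\left(S \right)} = 2 S^{2}$ ($E{\left(S \right)} = 2 S S = 2 S^{2}$)
$L{\left(R \right)} = \sqrt{6 + 2 R^{2}}$
$- 98 L{\left(T{\left(-5,-4 \right)} \right)} \left(-13\right) = - 98 \sqrt{6 + 2 \left(-2\right)^{2}} \left(-13\right) = - 98 \sqrt{6 + 2 \cdot 4} \left(-13\right) = - 98 \sqrt{6 + 8} \left(-13\right) = - 98 \sqrt{14} \left(-13\right) = 1274 \sqrt{14}$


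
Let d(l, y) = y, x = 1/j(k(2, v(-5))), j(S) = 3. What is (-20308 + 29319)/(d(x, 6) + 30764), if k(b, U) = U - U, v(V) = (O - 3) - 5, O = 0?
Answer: 9011/30770 ≈ 0.29285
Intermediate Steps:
v(V) = -8 (v(V) = (0 - 3) - 5 = -3 - 5 = -8)
k(b, U) = 0
x = ⅓ (x = 1/3 = ⅓ ≈ 0.33333)
(-20308 + 29319)/(d(x, 6) + 30764) = (-20308 + 29319)/(6 + 30764) = 9011/30770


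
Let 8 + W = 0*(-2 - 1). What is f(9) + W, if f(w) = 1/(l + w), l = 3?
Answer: -95/12 ≈ -7.9167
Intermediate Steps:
f(w) = 1/(3 + w)
W = -8 (W = -8 + 0*(-2 - 1) = -8 + 0*(-3) = -8 + 0 = -8)
f(9) + W = 1/(3 + 9) - 8 = 1/12 - 8 = -95/12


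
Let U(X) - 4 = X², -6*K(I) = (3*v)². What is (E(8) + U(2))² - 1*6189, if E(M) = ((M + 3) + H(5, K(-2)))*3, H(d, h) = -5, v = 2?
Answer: -5513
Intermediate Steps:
K(I) = -6 (K(I) = -(3*2)²/6 = -⅙*6² = -⅙*36 = -6)
E(M) = -6 + 3*M (E(M) = ((M + 3) - 5)*3 = ((3 + M) - 5)*3 = (-2 + M)*3 = -6 + 3*M)
U(X) = 4 + X²
(E(8) + U(2))² - 1*6189 = ((-6 + 3*8) + (4 + 2²))² - 1*6189 = ((-6 + 24) + (4 + 4))² - 6189 = (18 + 8)² - 6189 = 26² - 6189 = 676 - 6189 = -5513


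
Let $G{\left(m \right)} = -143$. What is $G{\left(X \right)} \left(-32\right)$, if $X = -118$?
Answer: $4576$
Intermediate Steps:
$G{\left(X \right)} \left(-32\right) = \left(-143\right) \left(-32\right) = 4576$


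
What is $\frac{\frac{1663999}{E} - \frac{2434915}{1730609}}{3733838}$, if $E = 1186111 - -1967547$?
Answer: $- \frac{4799157523679}{20378350303449277036} \approx -2.355 \cdot 10^{-7}$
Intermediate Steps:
$E = 3153658$ ($E = 1186111 + 1967547 = 3153658$)
$\frac{\frac{1663999}{E} - \frac{2434915}{1730609}}{3733838} = \frac{\frac{1663999}{3153658} - \frac{2434915}{1730609}}{3733838} = \left(1663999 \cdot \frac{1}{3153658} - \frac{2434915}{1730609}\right) \frac{1}{3733838} = \left(\frac{1663999}{3153658} - \frac{2434915}{1730609}\right) \frac{1}{3733838} = \left(- \frac{4799157523679}{5457748917722}\right) \frac{1}{3733838} = - \frac{4799157523679}{20378350303449277036}$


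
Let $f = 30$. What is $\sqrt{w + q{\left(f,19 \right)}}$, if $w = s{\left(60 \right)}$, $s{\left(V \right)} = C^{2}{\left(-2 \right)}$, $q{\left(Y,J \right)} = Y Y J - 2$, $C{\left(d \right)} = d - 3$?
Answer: $\sqrt{17123} \approx 130.85$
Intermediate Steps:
$C{\left(d \right)} = -3 + d$
$q{\left(Y,J \right)} = -2 + J Y^{2}$ ($q{\left(Y,J \right)} = Y^{2} J - 2 = J Y^{2} - 2 = -2 + J Y^{2}$)
$s{\left(V \right)} = 25$ ($s{\left(V \right)} = \left(-3 - 2\right)^{2} = \left(-5\right)^{2} = 25$)
$w = 25$
$\sqrt{w + q{\left(f,19 \right)}} = \sqrt{25 - \left(2 - 19 \cdot 30^{2}\right)} = \sqrt{25 + \left(-2 + 19 \cdot 900\right)} = \sqrt{25 + \left(-2 + 17100\right)} = \sqrt{25 + 17098} = \sqrt{17123}$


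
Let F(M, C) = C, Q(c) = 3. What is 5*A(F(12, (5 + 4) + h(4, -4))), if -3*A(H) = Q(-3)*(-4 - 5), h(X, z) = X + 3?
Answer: 45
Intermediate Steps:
h(X, z) = 3 + X
A(H) = 9 (A(H) = -(-4 - 5) = -(-9) = -⅓*(-27) = 9)
5*A(F(12, (5 + 4) + h(4, -4))) = 5*9 = 45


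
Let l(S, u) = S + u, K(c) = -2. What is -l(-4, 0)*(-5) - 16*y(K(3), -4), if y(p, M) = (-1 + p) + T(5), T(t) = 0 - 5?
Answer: 108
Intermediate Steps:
T(t) = -5
y(p, M) = -6 + p (y(p, M) = (-1 + p) - 5 = -6 + p)
-l(-4, 0)*(-5) - 16*y(K(3), -4) = -(-4 + 0)*(-5) - 16*(-6 - 2) = -1*(-4)*(-5) - 16*(-8) = 4*(-5) + 128 = -20 + 128 = 108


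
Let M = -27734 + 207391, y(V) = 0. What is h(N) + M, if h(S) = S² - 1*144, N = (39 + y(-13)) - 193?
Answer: 203229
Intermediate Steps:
N = -154 (N = (39 + 0) - 193 = 39 - 193 = -154)
h(S) = -144 + S² (h(S) = S² - 144 = -144 + S²)
M = 179657
h(N) + M = (-144 + (-154)²) + 179657 = (-144 + 23716) + 179657 = 23572 + 179657 = 203229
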